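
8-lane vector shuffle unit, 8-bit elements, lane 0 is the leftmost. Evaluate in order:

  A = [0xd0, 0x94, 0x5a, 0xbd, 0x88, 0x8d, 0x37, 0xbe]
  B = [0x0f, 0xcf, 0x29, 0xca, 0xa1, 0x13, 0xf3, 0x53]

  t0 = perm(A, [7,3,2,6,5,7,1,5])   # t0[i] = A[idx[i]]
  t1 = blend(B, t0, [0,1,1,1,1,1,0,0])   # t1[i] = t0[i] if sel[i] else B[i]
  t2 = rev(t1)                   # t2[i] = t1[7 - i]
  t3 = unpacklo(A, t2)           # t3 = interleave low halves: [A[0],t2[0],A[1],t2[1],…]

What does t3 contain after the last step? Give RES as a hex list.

t0 = [0xbe, 0xbd, 0x5a, 0x37, 0x8d, 0xbe, 0x94, 0x8d]
t1 = [0x0f, 0xbd, 0x5a, 0x37, 0x8d, 0xbe, 0xf3, 0x53]
t2 = [0x53, 0xf3, 0xbe, 0x8d, 0x37, 0x5a, 0xbd, 0x0f]
t3 = [0xd0, 0x53, 0x94, 0xf3, 0x5a, 0xbe, 0xbd, 0x8d]

RES = [0xd0, 0x53, 0x94, 0xf3, 0x5a, 0xbe, 0xbd, 0x8d]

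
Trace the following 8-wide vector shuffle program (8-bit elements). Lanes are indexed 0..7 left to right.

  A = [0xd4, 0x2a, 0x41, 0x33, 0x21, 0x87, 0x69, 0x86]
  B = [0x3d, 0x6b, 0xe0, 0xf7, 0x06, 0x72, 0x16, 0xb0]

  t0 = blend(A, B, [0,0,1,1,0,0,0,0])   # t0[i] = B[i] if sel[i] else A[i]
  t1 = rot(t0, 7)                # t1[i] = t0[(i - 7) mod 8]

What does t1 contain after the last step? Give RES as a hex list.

RES = [0x2a, 0xe0, 0xf7, 0x21, 0x87, 0x69, 0x86, 0xd4]

→ t0 |d4|2a|e0|f7|21|87|69|86|
→ t1 |2a|e0|f7|21|87|69|86|d4|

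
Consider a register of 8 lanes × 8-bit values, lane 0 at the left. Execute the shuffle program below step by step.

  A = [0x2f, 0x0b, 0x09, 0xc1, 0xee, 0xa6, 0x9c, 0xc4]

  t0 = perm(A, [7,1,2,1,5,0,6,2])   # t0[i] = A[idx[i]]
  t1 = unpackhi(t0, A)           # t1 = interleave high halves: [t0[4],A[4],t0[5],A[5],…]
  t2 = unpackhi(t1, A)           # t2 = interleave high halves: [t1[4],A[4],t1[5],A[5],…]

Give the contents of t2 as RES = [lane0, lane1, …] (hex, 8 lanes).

t0 = [0xc4, 0x0b, 0x09, 0x0b, 0xa6, 0x2f, 0x9c, 0x09]
t1 = [0xa6, 0xee, 0x2f, 0xa6, 0x9c, 0x9c, 0x09, 0xc4]
t2 = [0x9c, 0xee, 0x9c, 0xa6, 0x09, 0x9c, 0xc4, 0xc4]

RES = [0x9c, 0xee, 0x9c, 0xa6, 0x09, 0x9c, 0xc4, 0xc4]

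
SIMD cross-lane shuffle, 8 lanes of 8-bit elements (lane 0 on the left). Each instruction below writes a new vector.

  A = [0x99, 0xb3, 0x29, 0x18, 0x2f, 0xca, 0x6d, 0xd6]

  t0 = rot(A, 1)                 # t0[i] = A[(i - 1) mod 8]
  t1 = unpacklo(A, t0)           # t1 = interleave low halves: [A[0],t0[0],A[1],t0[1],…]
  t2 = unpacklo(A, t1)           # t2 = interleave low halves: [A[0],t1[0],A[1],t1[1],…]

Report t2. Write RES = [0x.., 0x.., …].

RES = [0x99, 0x99, 0xb3, 0xd6, 0x29, 0xb3, 0x18, 0x99]

→ t0 |d6|99|b3|29|18|2f|ca|6d|
→ t1 |99|d6|b3|99|29|b3|18|29|
→ t2 |99|99|b3|d6|29|b3|18|99|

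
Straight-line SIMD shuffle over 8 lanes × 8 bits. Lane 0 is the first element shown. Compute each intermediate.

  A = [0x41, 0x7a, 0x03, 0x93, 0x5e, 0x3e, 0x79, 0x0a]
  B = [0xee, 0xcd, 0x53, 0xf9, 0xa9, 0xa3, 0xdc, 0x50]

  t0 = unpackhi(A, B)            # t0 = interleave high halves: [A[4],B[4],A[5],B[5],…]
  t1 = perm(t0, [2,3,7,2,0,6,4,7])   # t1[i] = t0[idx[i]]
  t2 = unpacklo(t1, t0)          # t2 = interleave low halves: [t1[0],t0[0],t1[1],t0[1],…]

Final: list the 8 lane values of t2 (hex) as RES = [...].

→ t0 |5e|a9|3e|a3|79|dc|0a|50|
→ t1 |3e|a3|50|3e|5e|0a|79|50|
→ t2 |3e|5e|a3|a9|50|3e|3e|a3|

RES = [ 0x3e  0x5e  0xa3  0xa9  0x50  0x3e  0x3e  0xa3 ]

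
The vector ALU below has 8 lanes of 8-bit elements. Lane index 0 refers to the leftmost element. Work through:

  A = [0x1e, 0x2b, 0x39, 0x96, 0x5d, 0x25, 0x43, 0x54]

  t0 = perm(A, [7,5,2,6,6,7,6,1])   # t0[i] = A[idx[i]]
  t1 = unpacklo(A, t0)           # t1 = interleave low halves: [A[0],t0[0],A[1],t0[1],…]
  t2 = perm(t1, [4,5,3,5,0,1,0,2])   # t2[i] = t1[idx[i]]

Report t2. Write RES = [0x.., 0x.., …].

RES = [ 0x39  0x39  0x25  0x39  0x1e  0x54  0x1e  0x2b ]

→ t0 |54|25|39|43|43|54|43|2b|
→ t1 |1e|54|2b|25|39|39|96|43|
→ t2 |39|39|25|39|1e|54|1e|2b|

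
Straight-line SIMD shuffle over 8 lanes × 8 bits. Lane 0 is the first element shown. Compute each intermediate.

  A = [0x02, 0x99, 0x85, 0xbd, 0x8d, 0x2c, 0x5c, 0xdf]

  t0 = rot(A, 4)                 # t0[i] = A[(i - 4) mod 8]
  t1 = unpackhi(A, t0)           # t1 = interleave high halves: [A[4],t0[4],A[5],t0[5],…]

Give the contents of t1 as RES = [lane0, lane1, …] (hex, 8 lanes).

  t0: 8d 2c 5c df 02 99 85 bd
  t1: 8d 02 2c 99 5c 85 df bd

RES = [ 0x8d  0x02  0x2c  0x99  0x5c  0x85  0xdf  0xbd ]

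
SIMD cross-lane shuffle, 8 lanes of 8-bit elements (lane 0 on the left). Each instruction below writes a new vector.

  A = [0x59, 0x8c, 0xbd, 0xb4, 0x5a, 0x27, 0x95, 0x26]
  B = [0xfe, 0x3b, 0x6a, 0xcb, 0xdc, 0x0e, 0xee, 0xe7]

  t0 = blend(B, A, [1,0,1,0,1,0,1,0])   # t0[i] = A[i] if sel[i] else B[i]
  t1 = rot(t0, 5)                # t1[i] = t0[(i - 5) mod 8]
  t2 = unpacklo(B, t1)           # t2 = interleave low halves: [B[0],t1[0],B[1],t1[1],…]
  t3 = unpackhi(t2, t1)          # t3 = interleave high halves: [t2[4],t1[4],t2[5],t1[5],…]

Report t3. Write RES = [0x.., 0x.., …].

→ t0 |59|3b|bd|cb|5a|0e|95|e7|
→ t1 |cb|5a|0e|95|e7|59|3b|bd|
→ t2 |fe|cb|3b|5a|6a|0e|cb|95|
→ t3 |6a|e7|0e|59|cb|3b|95|bd|

RES = [ 0x6a  0xe7  0x0e  0x59  0xcb  0x3b  0x95  0xbd ]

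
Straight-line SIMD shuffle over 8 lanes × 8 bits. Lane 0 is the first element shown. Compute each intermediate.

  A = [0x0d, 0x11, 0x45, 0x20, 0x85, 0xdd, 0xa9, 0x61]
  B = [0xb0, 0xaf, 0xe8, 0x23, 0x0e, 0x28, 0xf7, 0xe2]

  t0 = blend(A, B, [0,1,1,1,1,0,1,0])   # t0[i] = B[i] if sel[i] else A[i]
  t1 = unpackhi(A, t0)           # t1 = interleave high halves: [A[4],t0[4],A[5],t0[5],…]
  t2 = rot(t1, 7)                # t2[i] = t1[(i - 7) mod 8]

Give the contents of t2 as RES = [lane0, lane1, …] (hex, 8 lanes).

  t0: 0d af e8 23 0e dd f7 61
  t1: 85 0e dd dd a9 f7 61 61
  t2: 0e dd dd a9 f7 61 61 85

RES = [0x0e, 0xdd, 0xdd, 0xa9, 0xf7, 0x61, 0x61, 0x85]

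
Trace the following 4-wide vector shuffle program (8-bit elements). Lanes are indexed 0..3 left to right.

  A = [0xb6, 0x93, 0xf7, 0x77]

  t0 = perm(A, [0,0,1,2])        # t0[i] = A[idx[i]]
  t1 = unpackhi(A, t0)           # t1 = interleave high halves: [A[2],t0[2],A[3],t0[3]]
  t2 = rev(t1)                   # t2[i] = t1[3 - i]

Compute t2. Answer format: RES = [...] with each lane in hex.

RES = [0xf7, 0x77, 0x93, 0xf7]

  t0: b6 b6 93 f7
  t1: f7 93 77 f7
  t2: f7 77 93 f7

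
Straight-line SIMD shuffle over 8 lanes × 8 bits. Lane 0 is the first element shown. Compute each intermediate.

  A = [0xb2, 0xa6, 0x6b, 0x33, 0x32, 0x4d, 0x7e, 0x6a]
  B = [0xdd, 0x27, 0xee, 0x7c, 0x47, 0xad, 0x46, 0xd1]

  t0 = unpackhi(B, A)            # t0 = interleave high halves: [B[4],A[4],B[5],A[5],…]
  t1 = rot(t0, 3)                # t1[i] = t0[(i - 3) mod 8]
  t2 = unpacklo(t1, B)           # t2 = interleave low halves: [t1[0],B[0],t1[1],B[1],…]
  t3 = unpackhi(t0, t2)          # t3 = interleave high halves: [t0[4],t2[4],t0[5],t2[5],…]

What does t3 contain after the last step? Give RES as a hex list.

→ t0 |47|32|ad|4d|46|7e|d1|6a|
→ t1 |7e|d1|6a|47|32|ad|4d|46|
→ t2 |7e|dd|d1|27|6a|ee|47|7c|
→ t3 |46|6a|7e|ee|d1|47|6a|7c|

RES = [ 0x46  0x6a  0x7e  0xee  0xd1  0x47  0x6a  0x7c ]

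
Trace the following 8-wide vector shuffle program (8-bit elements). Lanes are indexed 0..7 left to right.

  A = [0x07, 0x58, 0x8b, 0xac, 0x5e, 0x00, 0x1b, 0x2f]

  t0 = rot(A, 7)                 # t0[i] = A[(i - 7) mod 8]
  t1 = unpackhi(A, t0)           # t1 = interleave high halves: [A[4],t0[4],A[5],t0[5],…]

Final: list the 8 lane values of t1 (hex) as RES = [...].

  t0: 58 8b ac 5e 00 1b 2f 07
  t1: 5e 00 00 1b 1b 2f 2f 07

RES = [ 0x5e  0x00  0x00  0x1b  0x1b  0x2f  0x2f  0x07 ]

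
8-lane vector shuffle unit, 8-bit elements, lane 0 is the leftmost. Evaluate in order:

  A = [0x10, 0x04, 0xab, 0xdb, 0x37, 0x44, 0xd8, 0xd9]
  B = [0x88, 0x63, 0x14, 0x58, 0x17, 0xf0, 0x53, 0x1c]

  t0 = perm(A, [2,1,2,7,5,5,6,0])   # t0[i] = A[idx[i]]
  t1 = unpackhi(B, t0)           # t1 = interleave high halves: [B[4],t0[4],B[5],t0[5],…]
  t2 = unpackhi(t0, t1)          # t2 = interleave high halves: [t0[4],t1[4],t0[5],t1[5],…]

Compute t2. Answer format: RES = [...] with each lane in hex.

t0 = [0xab, 0x04, 0xab, 0xd9, 0x44, 0x44, 0xd8, 0x10]
t1 = [0x17, 0x44, 0xf0, 0x44, 0x53, 0xd8, 0x1c, 0x10]
t2 = [0x44, 0x53, 0x44, 0xd8, 0xd8, 0x1c, 0x10, 0x10]

RES = [ 0x44  0x53  0x44  0xd8  0xd8  0x1c  0x10  0x10 ]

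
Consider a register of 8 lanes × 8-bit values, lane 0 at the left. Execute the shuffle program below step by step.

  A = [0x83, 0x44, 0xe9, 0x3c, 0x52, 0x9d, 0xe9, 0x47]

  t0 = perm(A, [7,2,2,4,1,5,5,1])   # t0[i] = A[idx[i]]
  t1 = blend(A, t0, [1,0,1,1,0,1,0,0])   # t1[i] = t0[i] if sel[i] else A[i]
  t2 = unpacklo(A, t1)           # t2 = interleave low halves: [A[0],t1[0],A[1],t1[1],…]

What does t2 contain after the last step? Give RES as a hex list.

RES = [0x83, 0x47, 0x44, 0x44, 0xe9, 0xe9, 0x3c, 0x52]

t0 = [0x47, 0xe9, 0xe9, 0x52, 0x44, 0x9d, 0x9d, 0x44]
t1 = [0x47, 0x44, 0xe9, 0x52, 0x52, 0x9d, 0xe9, 0x47]
t2 = [0x83, 0x47, 0x44, 0x44, 0xe9, 0xe9, 0x3c, 0x52]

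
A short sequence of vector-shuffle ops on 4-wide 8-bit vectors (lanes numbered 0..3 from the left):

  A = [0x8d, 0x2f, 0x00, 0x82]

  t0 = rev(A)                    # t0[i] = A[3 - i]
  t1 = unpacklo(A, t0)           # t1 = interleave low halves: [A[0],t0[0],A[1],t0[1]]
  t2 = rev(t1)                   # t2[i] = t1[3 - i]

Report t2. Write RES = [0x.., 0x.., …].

→ t0 |82|00|2f|8d|
→ t1 |8d|82|2f|00|
→ t2 |00|2f|82|8d|

RES = [0x00, 0x2f, 0x82, 0x8d]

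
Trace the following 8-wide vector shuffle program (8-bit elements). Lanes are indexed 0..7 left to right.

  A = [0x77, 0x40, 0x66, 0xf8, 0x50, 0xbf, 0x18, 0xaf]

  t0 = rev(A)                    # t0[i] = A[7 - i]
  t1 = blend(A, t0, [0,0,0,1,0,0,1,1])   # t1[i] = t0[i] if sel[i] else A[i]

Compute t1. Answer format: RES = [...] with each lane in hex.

  t0: af 18 bf 50 f8 66 40 77
  t1: 77 40 66 50 50 bf 40 77

RES = [0x77, 0x40, 0x66, 0x50, 0x50, 0xbf, 0x40, 0x77]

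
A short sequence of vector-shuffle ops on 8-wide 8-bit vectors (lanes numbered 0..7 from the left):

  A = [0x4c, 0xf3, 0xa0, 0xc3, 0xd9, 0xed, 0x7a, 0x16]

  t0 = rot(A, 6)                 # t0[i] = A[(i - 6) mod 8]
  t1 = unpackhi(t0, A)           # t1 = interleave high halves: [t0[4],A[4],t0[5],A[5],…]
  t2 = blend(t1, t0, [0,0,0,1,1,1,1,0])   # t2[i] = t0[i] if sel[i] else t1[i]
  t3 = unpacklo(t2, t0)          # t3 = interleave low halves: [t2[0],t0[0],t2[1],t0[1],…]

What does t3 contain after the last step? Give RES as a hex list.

RES = [0x7a, 0xa0, 0xd9, 0xc3, 0x16, 0xd9, 0xed, 0xed]

  t0: a0 c3 d9 ed 7a 16 4c f3
  t1: 7a d9 16 ed 4c 7a f3 16
  t2: 7a d9 16 ed 7a 16 4c 16
  t3: 7a a0 d9 c3 16 d9 ed ed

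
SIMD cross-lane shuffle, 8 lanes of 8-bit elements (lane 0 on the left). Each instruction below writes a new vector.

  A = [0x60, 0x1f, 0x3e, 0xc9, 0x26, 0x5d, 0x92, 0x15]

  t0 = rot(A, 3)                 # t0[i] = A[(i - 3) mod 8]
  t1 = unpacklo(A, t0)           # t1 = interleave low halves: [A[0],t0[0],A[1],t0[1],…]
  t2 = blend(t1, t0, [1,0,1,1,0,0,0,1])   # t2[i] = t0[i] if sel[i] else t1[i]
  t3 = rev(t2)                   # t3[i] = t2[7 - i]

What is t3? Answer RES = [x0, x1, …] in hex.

  t0: 5d 92 15 60 1f 3e c9 26
  t1: 60 5d 1f 92 3e 15 c9 60
  t2: 5d 5d 15 60 3e 15 c9 26
  t3: 26 c9 15 3e 60 15 5d 5d

RES = [0x26, 0xc9, 0x15, 0x3e, 0x60, 0x15, 0x5d, 0x5d]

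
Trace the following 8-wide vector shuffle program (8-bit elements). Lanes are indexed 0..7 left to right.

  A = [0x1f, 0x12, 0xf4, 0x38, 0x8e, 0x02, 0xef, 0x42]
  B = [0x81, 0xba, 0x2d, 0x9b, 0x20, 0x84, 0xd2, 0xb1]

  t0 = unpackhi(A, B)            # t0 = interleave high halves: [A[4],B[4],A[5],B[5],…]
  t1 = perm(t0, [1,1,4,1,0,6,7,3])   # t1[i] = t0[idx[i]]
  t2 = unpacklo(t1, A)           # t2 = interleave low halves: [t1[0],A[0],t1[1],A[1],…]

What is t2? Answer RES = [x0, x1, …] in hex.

RES = [ 0x20  0x1f  0x20  0x12  0xef  0xf4  0x20  0x38 ]

  t0: 8e 20 02 84 ef d2 42 b1
  t1: 20 20 ef 20 8e 42 b1 84
  t2: 20 1f 20 12 ef f4 20 38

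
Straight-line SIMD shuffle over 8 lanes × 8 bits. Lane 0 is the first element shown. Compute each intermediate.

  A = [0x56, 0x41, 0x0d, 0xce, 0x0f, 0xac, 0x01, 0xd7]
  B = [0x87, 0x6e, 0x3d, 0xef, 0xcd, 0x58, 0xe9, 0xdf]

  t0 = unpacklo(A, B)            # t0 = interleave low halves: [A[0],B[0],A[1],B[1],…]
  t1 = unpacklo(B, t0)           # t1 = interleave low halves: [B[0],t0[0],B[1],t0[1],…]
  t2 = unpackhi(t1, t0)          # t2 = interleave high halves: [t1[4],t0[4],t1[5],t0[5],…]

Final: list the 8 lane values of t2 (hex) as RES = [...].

RES = [ 0x3d  0x0d  0x41  0x3d  0xef  0xce  0x6e  0xef ]

→ t0 |56|87|41|6e|0d|3d|ce|ef|
→ t1 |87|56|6e|87|3d|41|ef|6e|
→ t2 |3d|0d|41|3d|ef|ce|6e|ef|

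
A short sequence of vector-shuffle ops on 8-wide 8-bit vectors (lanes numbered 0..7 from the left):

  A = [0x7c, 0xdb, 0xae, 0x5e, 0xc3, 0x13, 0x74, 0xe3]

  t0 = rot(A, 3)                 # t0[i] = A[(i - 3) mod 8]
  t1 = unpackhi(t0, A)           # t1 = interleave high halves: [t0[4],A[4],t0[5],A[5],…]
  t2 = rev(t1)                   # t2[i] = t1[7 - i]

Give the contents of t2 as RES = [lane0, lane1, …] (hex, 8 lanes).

RES = [0xe3, 0xc3, 0x74, 0x5e, 0x13, 0xae, 0xc3, 0xdb]

t0 = [0x13, 0x74, 0xe3, 0x7c, 0xdb, 0xae, 0x5e, 0xc3]
t1 = [0xdb, 0xc3, 0xae, 0x13, 0x5e, 0x74, 0xc3, 0xe3]
t2 = [0xe3, 0xc3, 0x74, 0x5e, 0x13, 0xae, 0xc3, 0xdb]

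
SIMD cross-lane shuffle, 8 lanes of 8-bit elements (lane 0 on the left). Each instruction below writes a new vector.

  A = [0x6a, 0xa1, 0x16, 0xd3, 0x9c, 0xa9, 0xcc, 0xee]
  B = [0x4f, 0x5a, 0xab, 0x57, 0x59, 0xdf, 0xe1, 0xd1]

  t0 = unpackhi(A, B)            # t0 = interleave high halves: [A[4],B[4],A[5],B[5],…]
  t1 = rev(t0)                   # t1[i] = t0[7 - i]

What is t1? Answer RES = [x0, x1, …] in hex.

RES = [0xd1, 0xee, 0xe1, 0xcc, 0xdf, 0xa9, 0x59, 0x9c]

  t0: 9c 59 a9 df cc e1 ee d1
  t1: d1 ee e1 cc df a9 59 9c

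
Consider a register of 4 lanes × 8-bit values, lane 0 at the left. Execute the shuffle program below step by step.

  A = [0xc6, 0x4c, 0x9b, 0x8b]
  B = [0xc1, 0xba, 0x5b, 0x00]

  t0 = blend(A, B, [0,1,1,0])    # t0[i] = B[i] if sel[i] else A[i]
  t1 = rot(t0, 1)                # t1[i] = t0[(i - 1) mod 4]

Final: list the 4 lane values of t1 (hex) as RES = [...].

t0 = [0xc6, 0xba, 0x5b, 0x8b]
t1 = [0x8b, 0xc6, 0xba, 0x5b]

RES = [0x8b, 0xc6, 0xba, 0x5b]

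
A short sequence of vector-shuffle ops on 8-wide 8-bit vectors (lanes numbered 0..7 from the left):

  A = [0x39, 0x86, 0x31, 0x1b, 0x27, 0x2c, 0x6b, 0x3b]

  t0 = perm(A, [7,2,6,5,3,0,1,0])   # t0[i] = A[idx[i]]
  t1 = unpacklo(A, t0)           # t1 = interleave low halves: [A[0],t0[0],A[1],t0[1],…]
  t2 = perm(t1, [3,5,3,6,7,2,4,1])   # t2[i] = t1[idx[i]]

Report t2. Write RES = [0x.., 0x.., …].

RES = [ 0x31  0x6b  0x31  0x1b  0x2c  0x86  0x31  0x3b ]

t0 = [0x3b, 0x31, 0x6b, 0x2c, 0x1b, 0x39, 0x86, 0x39]
t1 = [0x39, 0x3b, 0x86, 0x31, 0x31, 0x6b, 0x1b, 0x2c]
t2 = [0x31, 0x6b, 0x31, 0x1b, 0x2c, 0x86, 0x31, 0x3b]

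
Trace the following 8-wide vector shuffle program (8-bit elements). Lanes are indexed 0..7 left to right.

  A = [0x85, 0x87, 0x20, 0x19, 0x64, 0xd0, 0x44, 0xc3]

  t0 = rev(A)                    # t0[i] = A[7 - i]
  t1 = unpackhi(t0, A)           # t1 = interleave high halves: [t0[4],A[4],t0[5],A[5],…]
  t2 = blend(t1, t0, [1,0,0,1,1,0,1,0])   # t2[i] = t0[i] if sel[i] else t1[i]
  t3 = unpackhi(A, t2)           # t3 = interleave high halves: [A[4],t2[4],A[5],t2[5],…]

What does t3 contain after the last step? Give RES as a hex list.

RES = [ 0x64  0x19  0xd0  0x44  0x44  0x87  0xc3  0xc3 ]

→ t0 |c3|44|d0|64|19|20|87|85|
→ t1 |19|64|20|d0|87|44|85|c3|
→ t2 |c3|64|20|64|19|44|87|c3|
→ t3 |64|19|d0|44|44|87|c3|c3|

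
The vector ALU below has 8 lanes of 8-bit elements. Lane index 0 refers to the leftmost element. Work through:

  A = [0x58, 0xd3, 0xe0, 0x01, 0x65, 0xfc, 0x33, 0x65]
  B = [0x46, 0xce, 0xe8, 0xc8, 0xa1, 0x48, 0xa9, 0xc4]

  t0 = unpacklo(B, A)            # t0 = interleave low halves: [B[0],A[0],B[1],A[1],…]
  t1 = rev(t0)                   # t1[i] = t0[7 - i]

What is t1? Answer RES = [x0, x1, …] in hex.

RES = [ 0x01  0xc8  0xe0  0xe8  0xd3  0xce  0x58  0x46 ]

  t0: 46 58 ce d3 e8 e0 c8 01
  t1: 01 c8 e0 e8 d3 ce 58 46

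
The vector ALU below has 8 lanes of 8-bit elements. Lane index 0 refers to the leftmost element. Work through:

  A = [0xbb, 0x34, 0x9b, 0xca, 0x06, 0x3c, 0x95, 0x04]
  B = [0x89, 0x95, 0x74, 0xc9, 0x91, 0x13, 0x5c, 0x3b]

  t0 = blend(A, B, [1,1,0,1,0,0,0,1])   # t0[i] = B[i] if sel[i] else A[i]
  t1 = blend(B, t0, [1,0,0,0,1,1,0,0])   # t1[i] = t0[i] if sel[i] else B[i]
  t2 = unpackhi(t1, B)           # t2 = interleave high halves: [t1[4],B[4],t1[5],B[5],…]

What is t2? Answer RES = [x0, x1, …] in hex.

t0 = [0x89, 0x95, 0x9b, 0xc9, 0x06, 0x3c, 0x95, 0x3b]
t1 = [0x89, 0x95, 0x74, 0xc9, 0x06, 0x3c, 0x5c, 0x3b]
t2 = [0x06, 0x91, 0x3c, 0x13, 0x5c, 0x5c, 0x3b, 0x3b]

RES = [0x06, 0x91, 0x3c, 0x13, 0x5c, 0x5c, 0x3b, 0x3b]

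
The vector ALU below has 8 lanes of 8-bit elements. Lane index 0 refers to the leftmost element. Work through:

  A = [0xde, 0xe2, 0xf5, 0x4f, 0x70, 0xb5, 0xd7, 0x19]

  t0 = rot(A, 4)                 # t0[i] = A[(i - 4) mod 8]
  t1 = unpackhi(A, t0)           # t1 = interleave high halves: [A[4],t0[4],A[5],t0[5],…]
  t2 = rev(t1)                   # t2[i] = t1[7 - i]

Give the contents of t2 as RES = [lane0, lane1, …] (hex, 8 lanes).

RES = [0x4f, 0x19, 0xf5, 0xd7, 0xe2, 0xb5, 0xde, 0x70]

→ t0 |70|b5|d7|19|de|e2|f5|4f|
→ t1 |70|de|b5|e2|d7|f5|19|4f|
→ t2 |4f|19|f5|d7|e2|b5|de|70|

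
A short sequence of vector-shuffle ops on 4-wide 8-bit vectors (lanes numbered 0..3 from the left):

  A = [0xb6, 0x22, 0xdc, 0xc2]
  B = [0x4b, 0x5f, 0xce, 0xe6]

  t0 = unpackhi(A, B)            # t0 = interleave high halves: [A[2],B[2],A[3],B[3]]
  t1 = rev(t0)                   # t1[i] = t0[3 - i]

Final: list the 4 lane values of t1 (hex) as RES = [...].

t0 = [0xdc, 0xce, 0xc2, 0xe6]
t1 = [0xe6, 0xc2, 0xce, 0xdc]

RES = [ 0xe6  0xc2  0xce  0xdc ]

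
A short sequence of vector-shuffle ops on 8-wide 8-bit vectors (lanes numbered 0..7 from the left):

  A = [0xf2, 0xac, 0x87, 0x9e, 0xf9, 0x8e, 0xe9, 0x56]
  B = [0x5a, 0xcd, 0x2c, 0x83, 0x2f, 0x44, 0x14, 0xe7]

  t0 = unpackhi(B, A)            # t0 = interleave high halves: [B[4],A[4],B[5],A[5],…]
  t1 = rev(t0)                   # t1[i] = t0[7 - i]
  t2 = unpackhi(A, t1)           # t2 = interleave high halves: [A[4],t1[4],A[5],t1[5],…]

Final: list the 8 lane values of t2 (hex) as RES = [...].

t0 = [0x2f, 0xf9, 0x44, 0x8e, 0x14, 0xe9, 0xe7, 0x56]
t1 = [0x56, 0xe7, 0xe9, 0x14, 0x8e, 0x44, 0xf9, 0x2f]
t2 = [0xf9, 0x8e, 0x8e, 0x44, 0xe9, 0xf9, 0x56, 0x2f]

RES = [ 0xf9  0x8e  0x8e  0x44  0xe9  0xf9  0x56  0x2f ]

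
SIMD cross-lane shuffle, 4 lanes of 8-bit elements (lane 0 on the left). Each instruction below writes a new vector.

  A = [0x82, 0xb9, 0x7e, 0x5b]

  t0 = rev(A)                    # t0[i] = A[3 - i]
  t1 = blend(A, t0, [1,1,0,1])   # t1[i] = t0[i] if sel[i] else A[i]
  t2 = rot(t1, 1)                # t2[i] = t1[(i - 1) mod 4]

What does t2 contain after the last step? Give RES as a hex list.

→ t0 |5b|7e|b9|82|
→ t1 |5b|7e|7e|82|
→ t2 |82|5b|7e|7e|

RES = [ 0x82  0x5b  0x7e  0x7e ]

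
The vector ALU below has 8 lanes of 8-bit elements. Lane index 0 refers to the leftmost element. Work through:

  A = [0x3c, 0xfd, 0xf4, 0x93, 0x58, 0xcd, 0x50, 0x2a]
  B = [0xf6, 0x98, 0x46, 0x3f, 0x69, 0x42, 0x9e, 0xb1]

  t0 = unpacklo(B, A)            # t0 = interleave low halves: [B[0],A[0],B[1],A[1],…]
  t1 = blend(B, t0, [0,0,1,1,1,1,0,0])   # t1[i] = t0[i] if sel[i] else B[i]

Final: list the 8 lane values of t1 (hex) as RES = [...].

RES = [0xf6, 0x98, 0x98, 0xfd, 0x46, 0xf4, 0x9e, 0xb1]

  t0: f6 3c 98 fd 46 f4 3f 93
  t1: f6 98 98 fd 46 f4 9e b1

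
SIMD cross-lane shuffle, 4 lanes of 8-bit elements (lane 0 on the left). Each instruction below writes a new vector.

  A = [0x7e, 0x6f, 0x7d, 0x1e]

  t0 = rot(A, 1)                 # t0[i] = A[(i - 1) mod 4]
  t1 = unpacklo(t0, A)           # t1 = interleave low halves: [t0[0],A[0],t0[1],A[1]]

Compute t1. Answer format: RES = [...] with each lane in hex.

  t0: 1e 7e 6f 7d
  t1: 1e 7e 7e 6f

RES = [0x1e, 0x7e, 0x7e, 0x6f]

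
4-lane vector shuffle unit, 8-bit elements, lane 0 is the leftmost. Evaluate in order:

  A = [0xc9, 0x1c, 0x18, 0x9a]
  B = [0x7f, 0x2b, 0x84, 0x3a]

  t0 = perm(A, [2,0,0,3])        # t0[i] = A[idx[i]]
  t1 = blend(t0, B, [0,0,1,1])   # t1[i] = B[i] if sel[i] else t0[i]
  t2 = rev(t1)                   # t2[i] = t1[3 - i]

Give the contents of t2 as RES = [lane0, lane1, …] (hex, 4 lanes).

RES = [ 0x3a  0x84  0xc9  0x18 ]

  t0: 18 c9 c9 9a
  t1: 18 c9 84 3a
  t2: 3a 84 c9 18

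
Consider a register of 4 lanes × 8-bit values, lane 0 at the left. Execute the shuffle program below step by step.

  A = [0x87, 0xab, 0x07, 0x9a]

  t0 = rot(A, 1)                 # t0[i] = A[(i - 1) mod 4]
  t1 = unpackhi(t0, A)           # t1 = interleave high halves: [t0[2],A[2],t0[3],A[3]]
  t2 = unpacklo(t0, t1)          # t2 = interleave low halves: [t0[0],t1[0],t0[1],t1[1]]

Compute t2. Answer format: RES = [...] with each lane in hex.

→ t0 |9a|87|ab|07|
→ t1 |ab|07|07|9a|
→ t2 |9a|ab|87|07|

RES = [ 0x9a  0xab  0x87  0x07 ]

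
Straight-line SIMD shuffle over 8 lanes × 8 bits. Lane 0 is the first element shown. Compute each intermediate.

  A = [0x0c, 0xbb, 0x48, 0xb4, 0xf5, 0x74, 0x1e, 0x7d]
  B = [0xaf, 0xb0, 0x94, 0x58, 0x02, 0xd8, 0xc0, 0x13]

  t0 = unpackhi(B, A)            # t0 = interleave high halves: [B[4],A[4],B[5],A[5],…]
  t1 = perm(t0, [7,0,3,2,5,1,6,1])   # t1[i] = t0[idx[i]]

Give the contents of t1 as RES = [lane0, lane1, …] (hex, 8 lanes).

  t0: 02 f5 d8 74 c0 1e 13 7d
  t1: 7d 02 74 d8 1e f5 13 f5

RES = [ 0x7d  0x02  0x74  0xd8  0x1e  0xf5  0x13  0xf5 ]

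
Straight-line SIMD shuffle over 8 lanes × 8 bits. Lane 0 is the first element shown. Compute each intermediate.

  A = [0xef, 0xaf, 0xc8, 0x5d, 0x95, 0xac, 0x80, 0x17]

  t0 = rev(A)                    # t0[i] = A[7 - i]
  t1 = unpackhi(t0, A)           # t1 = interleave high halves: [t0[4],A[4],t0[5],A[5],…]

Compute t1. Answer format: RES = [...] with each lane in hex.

→ t0 |17|80|ac|95|5d|c8|af|ef|
→ t1 |5d|95|c8|ac|af|80|ef|17|

RES = [ 0x5d  0x95  0xc8  0xac  0xaf  0x80  0xef  0x17 ]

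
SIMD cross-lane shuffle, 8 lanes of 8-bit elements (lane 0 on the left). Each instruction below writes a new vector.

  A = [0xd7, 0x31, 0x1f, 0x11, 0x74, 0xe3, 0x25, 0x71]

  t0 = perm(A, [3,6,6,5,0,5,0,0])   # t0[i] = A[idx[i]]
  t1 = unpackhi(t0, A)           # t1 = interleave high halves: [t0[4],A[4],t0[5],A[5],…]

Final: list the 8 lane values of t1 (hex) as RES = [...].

RES = [ 0xd7  0x74  0xe3  0xe3  0xd7  0x25  0xd7  0x71 ]

  t0: 11 25 25 e3 d7 e3 d7 d7
  t1: d7 74 e3 e3 d7 25 d7 71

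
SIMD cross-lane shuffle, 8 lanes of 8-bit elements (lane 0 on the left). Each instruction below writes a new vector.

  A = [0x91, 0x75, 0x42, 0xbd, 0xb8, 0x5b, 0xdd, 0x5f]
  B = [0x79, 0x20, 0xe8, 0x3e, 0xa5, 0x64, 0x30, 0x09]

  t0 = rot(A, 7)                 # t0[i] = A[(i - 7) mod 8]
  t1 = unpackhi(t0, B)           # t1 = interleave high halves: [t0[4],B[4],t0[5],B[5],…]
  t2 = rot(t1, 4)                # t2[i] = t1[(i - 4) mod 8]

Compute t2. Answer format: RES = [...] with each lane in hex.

→ t0 |75|42|bd|b8|5b|dd|5f|91|
→ t1 |5b|a5|dd|64|5f|30|91|09|
→ t2 |5f|30|91|09|5b|a5|dd|64|

RES = [0x5f, 0x30, 0x91, 0x09, 0x5b, 0xa5, 0xdd, 0x64]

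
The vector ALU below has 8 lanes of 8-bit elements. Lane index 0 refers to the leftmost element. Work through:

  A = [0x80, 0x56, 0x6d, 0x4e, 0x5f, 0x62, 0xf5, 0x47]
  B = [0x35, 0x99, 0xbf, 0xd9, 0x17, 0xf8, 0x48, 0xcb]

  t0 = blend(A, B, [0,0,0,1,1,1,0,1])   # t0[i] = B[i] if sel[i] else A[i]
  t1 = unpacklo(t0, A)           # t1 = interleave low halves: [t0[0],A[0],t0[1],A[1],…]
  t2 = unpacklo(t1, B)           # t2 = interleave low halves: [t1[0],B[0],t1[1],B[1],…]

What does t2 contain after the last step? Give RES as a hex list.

RES = [0x80, 0x35, 0x80, 0x99, 0x56, 0xbf, 0x56, 0xd9]

t0 = [0x80, 0x56, 0x6d, 0xd9, 0x17, 0xf8, 0xf5, 0xcb]
t1 = [0x80, 0x80, 0x56, 0x56, 0x6d, 0x6d, 0xd9, 0x4e]
t2 = [0x80, 0x35, 0x80, 0x99, 0x56, 0xbf, 0x56, 0xd9]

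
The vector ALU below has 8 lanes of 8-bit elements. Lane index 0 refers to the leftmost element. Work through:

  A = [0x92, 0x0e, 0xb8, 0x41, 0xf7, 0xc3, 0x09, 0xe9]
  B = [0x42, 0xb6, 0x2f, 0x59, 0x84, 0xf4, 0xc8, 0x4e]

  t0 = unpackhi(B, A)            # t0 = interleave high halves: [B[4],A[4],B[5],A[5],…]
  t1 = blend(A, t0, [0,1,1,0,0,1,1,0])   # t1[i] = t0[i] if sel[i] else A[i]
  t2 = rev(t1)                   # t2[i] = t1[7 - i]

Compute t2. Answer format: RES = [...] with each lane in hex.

RES = [ 0xe9  0x4e  0x09  0xf7  0x41  0xf4  0xf7  0x92 ]

→ t0 |84|f7|f4|c3|c8|09|4e|e9|
→ t1 |92|f7|f4|41|f7|09|4e|e9|
→ t2 |e9|4e|09|f7|41|f4|f7|92|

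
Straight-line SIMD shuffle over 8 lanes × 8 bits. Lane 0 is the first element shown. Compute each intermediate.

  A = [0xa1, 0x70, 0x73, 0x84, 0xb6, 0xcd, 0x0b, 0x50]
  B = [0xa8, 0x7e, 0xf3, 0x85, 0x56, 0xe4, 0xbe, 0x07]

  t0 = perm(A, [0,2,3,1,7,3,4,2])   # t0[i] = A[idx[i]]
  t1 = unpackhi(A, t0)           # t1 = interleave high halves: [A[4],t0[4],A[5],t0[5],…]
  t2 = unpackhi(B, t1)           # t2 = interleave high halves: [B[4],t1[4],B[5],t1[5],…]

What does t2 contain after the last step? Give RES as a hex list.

  t0: a1 73 84 70 50 84 b6 73
  t1: b6 50 cd 84 0b b6 50 73
  t2: 56 0b e4 b6 be 50 07 73

RES = [0x56, 0x0b, 0xe4, 0xb6, 0xbe, 0x50, 0x07, 0x73]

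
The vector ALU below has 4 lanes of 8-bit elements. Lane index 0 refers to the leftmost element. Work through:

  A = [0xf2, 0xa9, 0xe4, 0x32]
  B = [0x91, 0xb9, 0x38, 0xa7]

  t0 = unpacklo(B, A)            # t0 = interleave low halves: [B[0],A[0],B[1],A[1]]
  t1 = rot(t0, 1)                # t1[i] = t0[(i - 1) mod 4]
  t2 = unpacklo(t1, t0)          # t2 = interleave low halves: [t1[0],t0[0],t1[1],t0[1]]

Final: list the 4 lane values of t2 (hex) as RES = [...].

t0 = [0x91, 0xf2, 0xb9, 0xa9]
t1 = [0xa9, 0x91, 0xf2, 0xb9]
t2 = [0xa9, 0x91, 0x91, 0xf2]

RES = [0xa9, 0x91, 0x91, 0xf2]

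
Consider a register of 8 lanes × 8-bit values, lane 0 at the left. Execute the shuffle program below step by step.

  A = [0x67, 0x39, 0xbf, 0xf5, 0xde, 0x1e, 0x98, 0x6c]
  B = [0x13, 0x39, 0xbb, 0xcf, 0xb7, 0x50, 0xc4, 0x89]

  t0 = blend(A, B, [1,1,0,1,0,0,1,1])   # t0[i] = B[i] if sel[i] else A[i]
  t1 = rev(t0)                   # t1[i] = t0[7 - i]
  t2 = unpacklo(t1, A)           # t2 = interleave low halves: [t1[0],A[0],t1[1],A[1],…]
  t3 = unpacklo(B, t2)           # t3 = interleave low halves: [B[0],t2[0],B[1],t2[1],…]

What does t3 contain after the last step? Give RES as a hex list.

RES = [ 0x13  0x89  0x39  0x67  0xbb  0xc4  0xcf  0x39 ]

t0 = [0x13, 0x39, 0xbf, 0xcf, 0xde, 0x1e, 0xc4, 0x89]
t1 = [0x89, 0xc4, 0x1e, 0xde, 0xcf, 0xbf, 0x39, 0x13]
t2 = [0x89, 0x67, 0xc4, 0x39, 0x1e, 0xbf, 0xde, 0xf5]
t3 = [0x13, 0x89, 0x39, 0x67, 0xbb, 0xc4, 0xcf, 0x39]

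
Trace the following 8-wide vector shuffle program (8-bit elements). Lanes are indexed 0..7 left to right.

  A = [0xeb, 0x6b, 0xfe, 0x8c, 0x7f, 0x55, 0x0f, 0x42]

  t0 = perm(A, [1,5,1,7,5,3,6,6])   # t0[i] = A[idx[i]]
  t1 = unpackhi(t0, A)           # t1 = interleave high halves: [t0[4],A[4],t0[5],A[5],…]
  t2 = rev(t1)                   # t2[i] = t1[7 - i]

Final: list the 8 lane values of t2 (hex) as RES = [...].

RES = [ 0x42  0x0f  0x0f  0x0f  0x55  0x8c  0x7f  0x55 ]

→ t0 |6b|55|6b|42|55|8c|0f|0f|
→ t1 |55|7f|8c|55|0f|0f|0f|42|
→ t2 |42|0f|0f|0f|55|8c|7f|55|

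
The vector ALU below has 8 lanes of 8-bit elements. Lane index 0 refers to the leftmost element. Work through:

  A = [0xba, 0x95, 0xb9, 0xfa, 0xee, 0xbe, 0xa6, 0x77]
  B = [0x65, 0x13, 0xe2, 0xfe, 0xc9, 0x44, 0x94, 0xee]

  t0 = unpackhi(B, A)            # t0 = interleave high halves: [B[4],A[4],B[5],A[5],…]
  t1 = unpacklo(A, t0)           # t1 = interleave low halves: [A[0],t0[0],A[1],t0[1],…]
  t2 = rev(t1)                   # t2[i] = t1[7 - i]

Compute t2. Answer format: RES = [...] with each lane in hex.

  t0: c9 ee 44 be 94 a6 ee 77
  t1: ba c9 95 ee b9 44 fa be
  t2: be fa 44 b9 ee 95 c9 ba

RES = [ 0xbe  0xfa  0x44  0xb9  0xee  0x95  0xc9  0xba ]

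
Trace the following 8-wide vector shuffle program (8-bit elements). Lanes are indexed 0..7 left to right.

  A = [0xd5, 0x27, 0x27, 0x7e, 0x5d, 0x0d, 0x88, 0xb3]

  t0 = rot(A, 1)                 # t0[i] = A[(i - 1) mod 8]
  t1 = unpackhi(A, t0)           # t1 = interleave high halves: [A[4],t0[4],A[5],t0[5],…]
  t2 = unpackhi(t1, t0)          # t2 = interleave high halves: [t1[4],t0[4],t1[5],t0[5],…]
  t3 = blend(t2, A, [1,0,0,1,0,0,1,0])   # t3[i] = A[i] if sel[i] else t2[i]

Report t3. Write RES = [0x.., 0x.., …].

  t0: b3 d5 27 27 7e 5d 0d 88
  t1: 5d 7e 0d 5d 88 0d b3 88
  t2: 88 7e 0d 5d b3 0d 88 88
  t3: d5 7e 0d 7e b3 0d 88 88

RES = [ 0xd5  0x7e  0x0d  0x7e  0xb3  0x0d  0x88  0x88 ]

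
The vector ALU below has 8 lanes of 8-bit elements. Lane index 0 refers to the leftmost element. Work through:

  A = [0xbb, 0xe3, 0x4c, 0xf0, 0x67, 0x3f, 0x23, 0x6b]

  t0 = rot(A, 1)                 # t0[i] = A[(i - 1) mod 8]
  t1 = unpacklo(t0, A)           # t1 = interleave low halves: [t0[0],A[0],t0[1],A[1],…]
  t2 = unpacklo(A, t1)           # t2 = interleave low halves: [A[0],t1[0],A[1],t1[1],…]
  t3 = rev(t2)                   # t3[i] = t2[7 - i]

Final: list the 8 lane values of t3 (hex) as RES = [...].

RES = [0xe3, 0xf0, 0xbb, 0x4c, 0xbb, 0xe3, 0x6b, 0xbb]

t0 = [0x6b, 0xbb, 0xe3, 0x4c, 0xf0, 0x67, 0x3f, 0x23]
t1 = [0x6b, 0xbb, 0xbb, 0xe3, 0xe3, 0x4c, 0x4c, 0xf0]
t2 = [0xbb, 0x6b, 0xe3, 0xbb, 0x4c, 0xbb, 0xf0, 0xe3]
t3 = [0xe3, 0xf0, 0xbb, 0x4c, 0xbb, 0xe3, 0x6b, 0xbb]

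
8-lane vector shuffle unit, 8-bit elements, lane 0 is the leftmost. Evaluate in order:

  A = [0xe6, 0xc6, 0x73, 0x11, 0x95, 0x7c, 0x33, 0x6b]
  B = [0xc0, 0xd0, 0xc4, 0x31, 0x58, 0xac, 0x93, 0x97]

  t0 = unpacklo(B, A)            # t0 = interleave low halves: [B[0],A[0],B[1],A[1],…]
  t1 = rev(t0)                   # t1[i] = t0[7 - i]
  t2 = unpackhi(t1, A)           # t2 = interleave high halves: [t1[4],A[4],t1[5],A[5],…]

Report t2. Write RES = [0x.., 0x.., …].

RES = [0xc6, 0x95, 0xd0, 0x7c, 0xe6, 0x33, 0xc0, 0x6b]

  t0: c0 e6 d0 c6 c4 73 31 11
  t1: 11 31 73 c4 c6 d0 e6 c0
  t2: c6 95 d0 7c e6 33 c0 6b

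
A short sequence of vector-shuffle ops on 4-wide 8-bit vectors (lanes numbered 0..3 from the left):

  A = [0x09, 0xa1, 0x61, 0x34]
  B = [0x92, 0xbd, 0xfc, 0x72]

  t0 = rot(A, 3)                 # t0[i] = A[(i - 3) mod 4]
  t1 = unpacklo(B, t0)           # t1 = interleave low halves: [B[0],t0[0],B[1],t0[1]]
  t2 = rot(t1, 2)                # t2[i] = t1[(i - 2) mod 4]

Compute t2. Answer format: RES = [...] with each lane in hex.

  t0: a1 61 34 09
  t1: 92 a1 bd 61
  t2: bd 61 92 a1

RES = [0xbd, 0x61, 0x92, 0xa1]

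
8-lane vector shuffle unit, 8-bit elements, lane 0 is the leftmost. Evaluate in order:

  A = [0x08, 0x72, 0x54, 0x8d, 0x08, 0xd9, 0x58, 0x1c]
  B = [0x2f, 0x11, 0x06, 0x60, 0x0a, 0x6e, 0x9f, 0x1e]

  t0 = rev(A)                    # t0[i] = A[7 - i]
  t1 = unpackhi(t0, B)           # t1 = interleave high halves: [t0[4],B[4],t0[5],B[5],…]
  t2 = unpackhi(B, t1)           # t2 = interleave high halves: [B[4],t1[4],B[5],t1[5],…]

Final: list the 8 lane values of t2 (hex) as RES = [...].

RES = [0x0a, 0x72, 0x6e, 0x9f, 0x9f, 0x08, 0x1e, 0x1e]

t0 = [0x1c, 0x58, 0xd9, 0x08, 0x8d, 0x54, 0x72, 0x08]
t1 = [0x8d, 0x0a, 0x54, 0x6e, 0x72, 0x9f, 0x08, 0x1e]
t2 = [0x0a, 0x72, 0x6e, 0x9f, 0x9f, 0x08, 0x1e, 0x1e]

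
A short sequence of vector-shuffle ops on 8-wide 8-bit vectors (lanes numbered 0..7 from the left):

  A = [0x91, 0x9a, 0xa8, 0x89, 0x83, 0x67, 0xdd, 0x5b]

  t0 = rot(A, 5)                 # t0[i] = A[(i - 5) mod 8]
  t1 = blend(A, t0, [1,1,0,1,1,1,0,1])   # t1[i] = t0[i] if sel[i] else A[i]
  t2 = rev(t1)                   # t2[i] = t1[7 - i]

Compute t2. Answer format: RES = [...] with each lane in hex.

t0 = [0x89, 0x83, 0x67, 0xdd, 0x5b, 0x91, 0x9a, 0xa8]
t1 = [0x89, 0x83, 0xa8, 0xdd, 0x5b, 0x91, 0xdd, 0xa8]
t2 = [0xa8, 0xdd, 0x91, 0x5b, 0xdd, 0xa8, 0x83, 0x89]

RES = [ 0xa8  0xdd  0x91  0x5b  0xdd  0xa8  0x83  0x89 ]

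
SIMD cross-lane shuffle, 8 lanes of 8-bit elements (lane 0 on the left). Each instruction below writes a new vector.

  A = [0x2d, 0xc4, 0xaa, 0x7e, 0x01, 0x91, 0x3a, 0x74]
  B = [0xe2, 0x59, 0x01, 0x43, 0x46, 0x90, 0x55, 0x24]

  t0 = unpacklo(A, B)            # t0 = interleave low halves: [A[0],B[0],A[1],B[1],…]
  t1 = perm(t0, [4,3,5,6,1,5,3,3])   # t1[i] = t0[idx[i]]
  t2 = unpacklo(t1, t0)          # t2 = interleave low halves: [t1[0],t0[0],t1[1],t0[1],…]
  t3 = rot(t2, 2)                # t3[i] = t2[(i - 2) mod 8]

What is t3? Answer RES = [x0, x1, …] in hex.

RES = [ 0x7e  0x59  0xaa  0x2d  0x59  0xe2  0x01  0xc4 ]

t0 = [0x2d, 0xe2, 0xc4, 0x59, 0xaa, 0x01, 0x7e, 0x43]
t1 = [0xaa, 0x59, 0x01, 0x7e, 0xe2, 0x01, 0x59, 0x59]
t2 = [0xaa, 0x2d, 0x59, 0xe2, 0x01, 0xc4, 0x7e, 0x59]
t3 = [0x7e, 0x59, 0xaa, 0x2d, 0x59, 0xe2, 0x01, 0xc4]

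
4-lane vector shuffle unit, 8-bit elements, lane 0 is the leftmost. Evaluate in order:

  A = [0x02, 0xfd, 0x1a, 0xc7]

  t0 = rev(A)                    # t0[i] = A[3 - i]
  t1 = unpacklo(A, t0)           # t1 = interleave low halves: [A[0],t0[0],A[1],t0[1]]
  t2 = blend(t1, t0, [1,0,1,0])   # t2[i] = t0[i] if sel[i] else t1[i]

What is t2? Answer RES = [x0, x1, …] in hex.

  t0: c7 1a fd 02
  t1: 02 c7 fd 1a
  t2: c7 c7 fd 1a

RES = [ 0xc7  0xc7  0xfd  0x1a ]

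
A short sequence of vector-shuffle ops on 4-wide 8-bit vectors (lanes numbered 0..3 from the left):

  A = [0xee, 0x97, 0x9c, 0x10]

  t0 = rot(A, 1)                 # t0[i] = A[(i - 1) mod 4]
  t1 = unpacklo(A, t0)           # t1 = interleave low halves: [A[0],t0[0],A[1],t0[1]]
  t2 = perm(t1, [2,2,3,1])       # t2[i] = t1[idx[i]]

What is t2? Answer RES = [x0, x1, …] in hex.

→ t0 |10|ee|97|9c|
→ t1 |ee|10|97|ee|
→ t2 |97|97|ee|10|

RES = [ 0x97  0x97  0xee  0x10 ]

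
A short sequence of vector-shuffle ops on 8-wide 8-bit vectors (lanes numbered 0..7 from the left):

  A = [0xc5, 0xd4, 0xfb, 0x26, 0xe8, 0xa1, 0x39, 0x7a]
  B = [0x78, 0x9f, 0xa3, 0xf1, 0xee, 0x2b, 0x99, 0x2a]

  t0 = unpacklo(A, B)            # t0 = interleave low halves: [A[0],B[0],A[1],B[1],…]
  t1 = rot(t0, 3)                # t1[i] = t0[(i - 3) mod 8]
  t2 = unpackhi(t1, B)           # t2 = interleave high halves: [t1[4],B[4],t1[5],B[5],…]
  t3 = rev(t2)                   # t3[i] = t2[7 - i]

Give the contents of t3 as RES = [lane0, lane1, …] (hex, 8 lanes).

RES = [ 0x2a  0xfb  0x99  0x9f  0x2b  0xd4  0xee  0x78 ]

→ t0 |c5|78|d4|9f|fb|a3|26|f1|
→ t1 |a3|26|f1|c5|78|d4|9f|fb|
→ t2 |78|ee|d4|2b|9f|99|fb|2a|
→ t3 |2a|fb|99|9f|2b|d4|ee|78|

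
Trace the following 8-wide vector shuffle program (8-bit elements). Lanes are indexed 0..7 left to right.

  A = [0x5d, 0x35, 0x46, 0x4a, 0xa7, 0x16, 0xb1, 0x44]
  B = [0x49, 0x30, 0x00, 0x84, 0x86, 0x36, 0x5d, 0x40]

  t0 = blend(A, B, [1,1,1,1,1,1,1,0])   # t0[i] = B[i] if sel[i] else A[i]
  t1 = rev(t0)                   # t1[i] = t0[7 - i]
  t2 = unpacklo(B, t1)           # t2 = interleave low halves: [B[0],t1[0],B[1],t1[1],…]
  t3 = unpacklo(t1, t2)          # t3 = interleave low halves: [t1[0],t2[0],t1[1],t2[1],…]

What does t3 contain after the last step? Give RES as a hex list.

RES = [0x44, 0x49, 0x5d, 0x44, 0x36, 0x30, 0x86, 0x5d]

t0 = [0x49, 0x30, 0x00, 0x84, 0x86, 0x36, 0x5d, 0x44]
t1 = [0x44, 0x5d, 0x36, 0x86, 0x84, 0x00, 0x30, 0x49]
t2 = [0x49, 0x44, 0x30, 0x5d, 0x00, 0x36, 0x84, 0x86]
t3 = [0x44, 0x49, 0x5d, 0x44, 0x36, 0x30, 0x86, 0x5d]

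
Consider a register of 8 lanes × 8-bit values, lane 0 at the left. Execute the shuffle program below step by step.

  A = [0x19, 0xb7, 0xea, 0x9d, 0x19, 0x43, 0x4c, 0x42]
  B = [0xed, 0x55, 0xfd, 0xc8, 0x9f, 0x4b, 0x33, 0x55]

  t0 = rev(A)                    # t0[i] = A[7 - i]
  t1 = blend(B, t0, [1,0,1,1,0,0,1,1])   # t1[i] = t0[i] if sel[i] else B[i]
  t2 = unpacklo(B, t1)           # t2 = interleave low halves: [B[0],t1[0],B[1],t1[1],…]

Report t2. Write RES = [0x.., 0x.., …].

RES = [0xed, 0x42, 0x55, 0x55, 0xfd, 0x43, 0xc8, 0x19]

→ t0 |42|4c|43|19|9d|ea|b7|19|
→ t1 |42|55|43|19|9f|4b|b7|19|
→ t2 |ed|42|55|55|fd|43|c8|19|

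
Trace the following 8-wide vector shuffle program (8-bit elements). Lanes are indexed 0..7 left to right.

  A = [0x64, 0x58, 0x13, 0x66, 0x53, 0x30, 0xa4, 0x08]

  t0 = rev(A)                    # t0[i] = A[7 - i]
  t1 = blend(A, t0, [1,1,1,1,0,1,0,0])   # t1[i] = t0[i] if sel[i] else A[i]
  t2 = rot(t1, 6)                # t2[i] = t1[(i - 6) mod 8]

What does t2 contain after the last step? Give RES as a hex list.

RES = [ 0x30  0x53  0x53  0x13  0xa4  0x08  0x08  0xa4 ]

→ t0 |08|a4|30|53|66|13|58|64|
→ t1 |08|a4|30|53|53|13|a4|08|
→ t2 |30|53|53|13|a4|08|08|a4|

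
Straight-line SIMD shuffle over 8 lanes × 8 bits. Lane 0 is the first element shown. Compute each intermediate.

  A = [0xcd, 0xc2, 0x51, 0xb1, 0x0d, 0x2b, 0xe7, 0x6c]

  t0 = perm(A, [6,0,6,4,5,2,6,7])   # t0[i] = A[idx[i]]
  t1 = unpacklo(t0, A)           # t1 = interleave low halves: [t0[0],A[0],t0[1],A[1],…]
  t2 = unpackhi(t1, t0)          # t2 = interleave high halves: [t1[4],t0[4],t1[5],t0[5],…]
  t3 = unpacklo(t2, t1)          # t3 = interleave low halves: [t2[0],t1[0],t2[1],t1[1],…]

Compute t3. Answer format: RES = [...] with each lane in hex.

→ t0 |e7|cd|e7|0d|2b|51|e7|6c|
→ t1 |e7|cd|cd|c2|e7|51|0d|b1|
→ t2 |e7|2b|51|51|0d|e7|b1|6c|
→ t3 |e7|e7|2b|cd|51|cd|51|c2|

RES = [ 0xe7  0xe7  0x2b  0xcd  0x51  0xcd  0x51  0xc2 ]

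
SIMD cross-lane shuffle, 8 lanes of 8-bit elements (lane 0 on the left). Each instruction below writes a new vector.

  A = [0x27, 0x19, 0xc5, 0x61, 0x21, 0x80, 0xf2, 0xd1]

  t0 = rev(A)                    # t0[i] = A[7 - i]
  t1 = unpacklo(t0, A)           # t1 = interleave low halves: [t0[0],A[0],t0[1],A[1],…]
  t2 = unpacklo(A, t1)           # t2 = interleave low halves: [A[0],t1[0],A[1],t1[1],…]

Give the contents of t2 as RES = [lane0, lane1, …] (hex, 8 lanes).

RES = [ 0x27  0xd1  0x19  0x27  0xc5  0xf2  0x61  0x19 ]

→ t0 |d1|f2|80|21|61|c5|19|27|
→ t1 |d1|27|f2|19|80|c5|21|61|
→ t2 |27|d1|19|27|c5|f2|61|19|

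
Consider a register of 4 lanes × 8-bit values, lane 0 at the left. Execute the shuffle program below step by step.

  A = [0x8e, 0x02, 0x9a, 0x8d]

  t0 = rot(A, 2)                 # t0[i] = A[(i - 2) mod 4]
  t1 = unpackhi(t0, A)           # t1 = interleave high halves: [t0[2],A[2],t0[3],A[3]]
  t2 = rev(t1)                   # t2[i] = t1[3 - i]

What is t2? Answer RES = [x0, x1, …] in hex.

  t0: 9a 8d 8e 02
  t1: 8e 9a 02 8d
  t2: 8d 02 9a 8e

RES = [ 0x8d  0x02  0x9a  0x8e ]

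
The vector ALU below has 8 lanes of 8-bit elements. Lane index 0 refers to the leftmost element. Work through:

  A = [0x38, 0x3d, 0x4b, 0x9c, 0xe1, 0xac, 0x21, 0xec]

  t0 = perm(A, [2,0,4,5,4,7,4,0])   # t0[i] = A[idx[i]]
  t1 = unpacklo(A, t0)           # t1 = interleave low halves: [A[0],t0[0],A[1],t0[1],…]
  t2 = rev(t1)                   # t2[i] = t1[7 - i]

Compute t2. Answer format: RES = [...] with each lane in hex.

RES = [ 0xac  0x9c  0xe1  0x4b  0x38  0x3d  0x4b  0x38 ]

  t0: 4b 38 e1 ac e1 ec e1 38
  t1: 38 4b 3d 38 4b e1 9c ac
  t2: ac 9c e1 4b 38 3d 4b 38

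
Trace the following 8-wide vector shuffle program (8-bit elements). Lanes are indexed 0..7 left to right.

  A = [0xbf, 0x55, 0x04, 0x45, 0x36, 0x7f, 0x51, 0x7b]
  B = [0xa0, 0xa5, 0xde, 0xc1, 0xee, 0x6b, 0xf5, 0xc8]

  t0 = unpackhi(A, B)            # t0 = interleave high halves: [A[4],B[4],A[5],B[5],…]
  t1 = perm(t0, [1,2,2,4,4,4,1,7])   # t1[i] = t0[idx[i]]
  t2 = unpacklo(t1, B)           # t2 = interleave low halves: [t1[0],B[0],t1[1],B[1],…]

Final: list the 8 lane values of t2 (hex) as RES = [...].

  t0: 36 ee 7f 6b 51 f5 7b c8
  t1: ee 7f 7f 51 51 51 ee c8
  t2: ee a0 7f a5 7f de 51 c1

RES = [ 0xee  0xa0  0x7f  0xa5  0x7f  0xde  0x51  0xc1 ]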